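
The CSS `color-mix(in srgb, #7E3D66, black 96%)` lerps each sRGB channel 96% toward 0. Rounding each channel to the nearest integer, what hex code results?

#7E3D66 is rgb(126, 61, 102).
Lerp each channel 96% toward 0:
  R: 126 + 0.96×(0−126) = 126 − 120.96 = 5.04 → 5
  G: 61 + 0.96×(0−61) = 61 − 58.56 = 2.44 → 2
  B: 102 + 0.96×(0−102) = 102 − 97.92 = 4.08 → 4
rgb(5, 2, 4) = #050204.

#050204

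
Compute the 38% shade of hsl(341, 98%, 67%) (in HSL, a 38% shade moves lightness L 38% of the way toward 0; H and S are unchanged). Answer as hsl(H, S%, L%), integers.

L moves 38% from 67 toward 0: 67 − 25.46 = 41.54 → 42.
H and S are unchanged.

hsl(341, 98%, 42%)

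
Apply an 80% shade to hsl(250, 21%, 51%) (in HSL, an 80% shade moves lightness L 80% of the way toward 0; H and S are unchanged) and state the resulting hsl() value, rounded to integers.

hsl(250, 21%, 10%)

L moves 80% from 51 toward 0: 51 − 40.8 = 10.2 → 10.
H and S are unchanged.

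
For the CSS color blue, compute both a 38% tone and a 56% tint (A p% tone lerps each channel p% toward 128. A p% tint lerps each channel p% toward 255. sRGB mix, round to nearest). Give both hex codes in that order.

#3131cf, #8f8fff

CSS blue is rgb(0, 0, 255).
38% tone:
  R: 0 + 0.38×(128−0) = 0 + 48.64 = 48.64 → 49
  G: 0 + 0.38×(128−0) = 0 + 48.64 = 48.64 → 49
  B: 255 + 0.38×(128−255) = 255 − 48.26 = 206.74 → 207
  → #3131cf
56% tint:
  R: 0 + 0.56×(255−0) = 0 + 142.8 = 142.8 → 143
  G: 0 + 0.56×(255−0) = 0 + 142.8 = 142.8 → 143
  B: 255 + 0 = 255 → 255
  → #8f8fff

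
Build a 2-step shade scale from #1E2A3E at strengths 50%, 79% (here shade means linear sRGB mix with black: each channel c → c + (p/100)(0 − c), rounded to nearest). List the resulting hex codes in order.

#0F151F, #06090D

#1E2A3E is rgb(30, 42, 62).
50%: (30 − 15 = 15→15, 42 − 21 = 21→21, 62 − 31 = 31→31) → #0F151F
79%: (30 − 23.7 = 6.3→6, 42 − 33.18 = 8.82→9, 62 − 48.98 = 13.02→13) → #06090D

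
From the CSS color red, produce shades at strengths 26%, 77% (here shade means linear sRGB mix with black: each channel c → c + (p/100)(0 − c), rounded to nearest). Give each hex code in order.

#BD0000, #3B0000

CSS red is rgb(255, 0, 0).
26%: (255 − 66.3 = 188.7→189, 0→0, 0→0) → #BD0000
77%: (255 − 196.35 = 58.65→59, 0→0, 0→0) → #3B0000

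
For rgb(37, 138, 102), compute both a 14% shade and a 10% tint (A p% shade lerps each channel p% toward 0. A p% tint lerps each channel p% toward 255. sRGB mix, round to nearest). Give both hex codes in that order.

14% shade:
  R: 37 − 5.18 = 31.82 → 32
  G: 138 − 19.32 = 118.68 → 119
  B: 102 + 0.14×(0−102) = 102 − 14.28 = 87.72 → 88
  → #207758
10% tint:
  R: 37 + 0.1×(255−37) = 37 + 21.8 = 58.8 → 59
  G: 138 + 11.7 = 149.7 → 150
  B: 102 + 15.3 = 117.3 → 117
  → #3b9675

#207758, #3b9675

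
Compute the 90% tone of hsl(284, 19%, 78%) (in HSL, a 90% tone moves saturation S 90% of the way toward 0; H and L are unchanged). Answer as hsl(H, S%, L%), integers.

S moves 90% from 19 toward 0: 19 − 17.1 = 1.9 → 2.
H and L are unchanged.

hsl(284, 2%, 78%)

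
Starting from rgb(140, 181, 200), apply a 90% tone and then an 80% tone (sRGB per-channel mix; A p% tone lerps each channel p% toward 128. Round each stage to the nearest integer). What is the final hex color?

#808181

A 90% tone moves each channel 90% toward 128:
  R: 140 + 0.9×(128−140) = 140 − 10.8 = 129.2 → 129
  G: 181 − 47.7 = 133.3 → 133
  B: 200 + 0.9×(128−200) = 200 − 64.8 = 135.2 → 135
After the tone: rgb(129, 133, 135) = #818587.
Lerp each channel 80% toward 128:
  R: 129 − 0.8 = 128.2 → 128
  G: 133 + 0.8×(128−133) = 133 − 4 = 129 → 129
  B: 135 + 0.8×(128−135) = 135 − 5.6 = 129.4 → 129
rgb(128, 129, 129) = #808181.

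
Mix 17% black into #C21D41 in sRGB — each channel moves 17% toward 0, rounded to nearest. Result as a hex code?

#A11836

#C21D41 is rgb(194, 29, 65).
Lerp each channel 17% toward 0:
  R: 194 + 0.17×(0−194) = 194 − 32.98 = 161.02 → 161
  G: 29 + 0.17×(0−29) = 29 − 4.93 = 24.07 → 24
  B: 65 + 0.17×(0−65) = 65 − 11.05 = 53.95 → 54
rgb(161, 24, 54) = #A11836.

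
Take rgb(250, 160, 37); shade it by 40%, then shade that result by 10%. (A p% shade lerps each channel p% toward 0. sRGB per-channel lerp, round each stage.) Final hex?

Per channel, c → c + 0.4(0 − c):
  R: 250 − 100 = 150 → 150
  G: 160 − 64 = 96 → 96
  B: 37 + 0.4×(0−37) = 37 − 14.8 = 22.2 → 22
After the shade: rgb(150, 96, 22) = #966016.
Per channel, c → c + 0.1(0 − c):
  R: 150 − 15 = 135 → 135
  G: 96 + 0.1×(0−96) = 96 − 9.6 = 86.4 → 86
  B: 22 − 2.2 = 19.8 → 20
rgb(135, 86, 20) = #875614.

#875614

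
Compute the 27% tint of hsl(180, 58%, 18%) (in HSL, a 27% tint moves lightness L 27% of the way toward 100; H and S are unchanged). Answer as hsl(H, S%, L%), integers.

hsl(180, 58%, 40%)

L moves 27% from 18 toward 100: 18 + 22.14 = 40.14 → 40.
H and S are unchanged.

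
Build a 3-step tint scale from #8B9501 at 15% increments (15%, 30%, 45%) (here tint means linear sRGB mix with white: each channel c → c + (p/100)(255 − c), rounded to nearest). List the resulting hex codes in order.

#8B9501 is rgb(139, 149, 1).
15%: (139 + 17.4 = 156.4→156, 149 + 15.9 = 164.9→165, 1 + 38.1 = 39.1→39) → #9CA527
30%: (139 + 34.8 = 173.8→174, 149 + 31.8 = 180.8→181, 1 + 76.2 = 77.2→77) → #AEB54D
45%: (139 + 52.2 = 191.2→191, 149 + 47.7 = 196.7→197, 1 + 114.3 = 115.3→115) → #BFC573

#9CA527, #AEB54D, #BFC573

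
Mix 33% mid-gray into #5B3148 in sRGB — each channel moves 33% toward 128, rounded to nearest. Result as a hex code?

#674B5A

#5B3148 is rgb(91, 49, 72).
A 33% tone moves each channel 33% toward 128:
  R: 91 + 12.21 = 103.21 → 103
  G: 49 + 0.33×(128−49) = 49 + 26.07 = 75.07 → 75
  B: 72 + 0.33×(128−72) = 72 + 18.48 = 90.48 → 90
rgb(103, 75, 90) = #674B5A.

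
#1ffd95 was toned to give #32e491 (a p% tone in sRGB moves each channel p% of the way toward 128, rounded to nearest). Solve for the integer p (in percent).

#1ffd95 is rgb(31, 253, 149); #32e491 is rgb(50, 228, 145).
On the G channel (widest range): 228 ≈ 253 + (p/100)(128 − 253), so p ≈ 100×(228 − 253)/(128 − 253) = -2500/-125 = 20.00.
p = 20 reproduces all three channels after rounding.

20%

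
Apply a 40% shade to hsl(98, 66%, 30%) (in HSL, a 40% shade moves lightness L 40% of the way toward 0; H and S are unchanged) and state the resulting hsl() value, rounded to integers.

hsl(98, 66%, 18%)

L moves 40% from 30 toward 0: 30 − 12 = 18 → 18.
H and S are unchanged.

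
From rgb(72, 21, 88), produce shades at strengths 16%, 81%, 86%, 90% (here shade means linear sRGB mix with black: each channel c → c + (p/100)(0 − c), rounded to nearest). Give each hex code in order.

16%: (72 − 11.52 = 60.48→60, 21 − 3.36 = 17.64→18, 88 − 14.08 = 73.92→74) → #3c124a
81%: (72 − 58.32 = 13.68→14, 21 − 17.01 = 3.99→4, 88 − 71.28 = 16.72→17) → #0e0411
86%: (72 − 61.92 = 10.08→10, 21 − 18.06 = 2.94→3, 88 − 75.68 = 12.32→12) → #0a030c
90%: (72 − 64.8 = 7.2→7, 21 − 18.9 = 2.1→2, 88 − 79.2 = 8.8→9) → #070209

#3c124a, #0e0411, #0a030c, #070209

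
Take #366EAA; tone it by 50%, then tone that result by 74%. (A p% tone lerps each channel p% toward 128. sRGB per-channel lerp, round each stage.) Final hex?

#366EAA is rgb(54, 110, 170).
Per channel, c → c + 0.5(128 − c):
  R: 54 + 0.5×(128−54) = 54 + 37 = 91 → 91
  G: 110 + 0.5×(128−110) = 110 + 9 = 119 → 119
  B: 170 + 0.5×(128−170) = 170 − 21 = 149 → 149
After the tone: rgb(91, 119, 149) = #5B7795.
A 74% tone moves each channel 74% toward 128:
  R: 91 + 27.38 = 118.38 → 118
  G: 119 + 6.66 = 125.66 → 126
  B: 149 + 0.74×(128−149) = 149 − 15.54 = 133.46 → 133
rgb(118, 126, 133) = #767E85.

#767E85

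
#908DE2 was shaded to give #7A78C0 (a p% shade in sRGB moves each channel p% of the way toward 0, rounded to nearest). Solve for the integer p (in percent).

#908DE2 is rgb(144, 141, 226); #7A78C0 is rgb(122, 120, 192).
On the B channel (widest range): 192 ≈ 226 + (p/100)(0 − 226), so p ≈ 100×(192 − 226)/(0 − 226) = -3400/-226 = 15.04.
p = 15 reproduces all three channels after rounding.

15%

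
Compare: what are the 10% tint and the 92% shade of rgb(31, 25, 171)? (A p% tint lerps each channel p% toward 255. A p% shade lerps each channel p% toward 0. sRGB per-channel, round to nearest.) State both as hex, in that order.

10% tint:
  R: 31 + 0.1×(255−31) = 31 + 22.4 = 53.4 → 53
  G: 25 + 23 = 48 → 48
  B: 171 + 0.1×(255−171) = 171 + 8.4 = 179.4 → 179
  → #3530b3
92% shade:
  R: 31 − 28.52 = 2.48 → 2
  G: 25 − 23 = 2 → 2
  B: 171 + 0.92×(0−171) = 171 − 157.32 = 13.68 → 14
  → #02020e

#3530b3, #02020e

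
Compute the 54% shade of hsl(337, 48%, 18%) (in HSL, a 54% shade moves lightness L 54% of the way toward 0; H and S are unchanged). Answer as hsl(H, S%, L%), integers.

L moves 54% from 18 toward 0: 18 − 9.72 = 8.28 → 8.
H and S are unchanged.

hsl(337, 48%, 8%)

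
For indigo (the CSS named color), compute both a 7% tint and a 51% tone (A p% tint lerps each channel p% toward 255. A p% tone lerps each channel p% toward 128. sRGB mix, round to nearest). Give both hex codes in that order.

#58128b, #664181

CSS indigo is rgb(75, 0, 130).
7% tint:
  R: 75 + 12.6 = 87.6 → 88
  G: 0 + 0.07×(255−0) = 0 + 17.85 = 17.85 → 18
  B: 130 + 8.75 = 138.75 → 139
  → #58128b
51% tone:
  R: 75 + 0.51×(128−75) = 75 + 27.03 = 102.03 → 102
  G: 0 + 0.51×(128−0) = 0 + 65.28 = 65.28 → 65
  B: 130 + 0.51×(128−130) = 130 − 1.02 = 128.98 → 129
  → #664181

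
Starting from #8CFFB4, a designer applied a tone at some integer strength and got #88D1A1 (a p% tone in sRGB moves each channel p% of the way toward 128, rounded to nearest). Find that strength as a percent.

36%

#8CFFB4 is rgb(140, 255, 180); #88D1A1 is rgb(136, 209, 161).
On the G channel (widest range): 209 ≈ 255 + (p/100)(128 − 255), so p ≈ 100×(209 − 255)/(128 − 255) = -4600/-127 = 36.22.
p = 36 reproduces all three channels after rounding.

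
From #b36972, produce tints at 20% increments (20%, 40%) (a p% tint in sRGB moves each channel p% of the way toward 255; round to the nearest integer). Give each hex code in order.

#b36972 is rgb(179, 105, 114).
20%: (179 + 15.2 = 194.2→194, 105 + 30 = 135→135, 114 + 28.2 = 142.2→142) → #c2878e
40%: (179 + 30.4 = 209.4→209, 105 + 60 = 165→165, 114 + 56.4 = 170.4→170) → #d1a5aa

#c2878e, #d1a5aa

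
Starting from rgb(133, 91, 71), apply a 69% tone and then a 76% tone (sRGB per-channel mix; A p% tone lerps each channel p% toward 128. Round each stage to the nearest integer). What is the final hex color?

A 69% tone moves each channel 69% toward 128:
  R: 133 + 0.69×(128−133) = 133 − 3.45 = 129.55 → 130
  G: 91 + 25.53 = 116.53 → 117
  B: 71 + 39.33 = 110.33 → 110
After the tone: rgb(130, 117, 110) = #82756E.
Lerp each channel 76% toward 128:
  R: 130 − 1.52 = 128.48 → 128
  G: 117 + 0.76×(128−117) = 117 + 8.36 = 125.36 → 125
  B: 110 + 13.68 = 123.68 → 124
rgb(128, 125, 124) = #807D7C.

#807D7C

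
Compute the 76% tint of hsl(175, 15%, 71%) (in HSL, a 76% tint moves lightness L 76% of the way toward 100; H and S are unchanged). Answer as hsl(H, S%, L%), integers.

L moves 76% from 71 toward 100: 71 + 22.04 = 93.04 → 93.
H and S are unchanged.

hsl(175, 15%, 93%)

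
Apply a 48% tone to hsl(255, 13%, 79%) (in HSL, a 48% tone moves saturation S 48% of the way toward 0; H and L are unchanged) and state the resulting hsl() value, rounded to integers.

S moves 48% from 13 toward 0: 13 − 6.24 = 6.76 → 7.
H and L are unchanged.

hsl(255, 7%, 79%)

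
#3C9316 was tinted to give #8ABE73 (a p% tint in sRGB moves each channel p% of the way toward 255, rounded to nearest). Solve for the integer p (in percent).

#3C9316 is rgb(60, 147, 22); #8ABE73 is rgb(138, 190, 115).
On the B channel (widest range): 115 ≈ 22 + (p/100)(255 − 22), so p ≈ 100×(115 − 22)/(255 − 22) = 9300/233 = 39.91.
p = 40 reproduces all three channels after rounding.

40%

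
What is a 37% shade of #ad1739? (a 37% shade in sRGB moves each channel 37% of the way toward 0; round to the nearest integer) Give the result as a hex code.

#ad1739 is rgb(173, 23, 57).
Per channel, c → c + 0.37(0 − c):
  R: 173 − 64.01 = 108.99 → 109
  G: 23 + 0.37×(0−23) = 23 − 8.51 = 14.49 → 14
  B: 57 − 21.09 = 35.91 → 36
rgb(109, 14, 36) = #6d0e24.

#6d0e24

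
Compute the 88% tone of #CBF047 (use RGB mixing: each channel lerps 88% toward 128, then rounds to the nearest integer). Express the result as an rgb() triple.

#CBF047 is rgb(203, 240, 71).
An 88% tone moves each channel 88% toward 128:
  R: 203 − 66 = 137 → 137
  G: 240 + 0.88×(128−240) = 240 − 98.56 = 141.44 → 141
  B: 71 + 0.88×(128−71) = 71 + 50.16 = 121.16 → 121

rgb(137, 141, 121)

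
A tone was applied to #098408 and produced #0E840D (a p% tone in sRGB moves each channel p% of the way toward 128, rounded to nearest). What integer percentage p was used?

4%

#098408 is rgb(9, 132, 8); #0E840D is rgb(14, 132, 13).
On the B channel (widest range): 13 ≈ 8 + (p/100)(128 − 8), so p ≈ 100×(13 − 8)/(128 − 8) = 500/120 = 4.17.
p = 4 reproduces all three channels after rounding.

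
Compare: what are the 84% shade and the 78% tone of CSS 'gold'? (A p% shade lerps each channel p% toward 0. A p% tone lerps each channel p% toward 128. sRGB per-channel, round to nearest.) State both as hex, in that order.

CSS gold is rgb(255, 215, 0).
84% shade:
  R: 255 + 0.84×(0−255) = 255 − 214.2 = 40.8 → 41
  G: 215 + 0.84×(0−215) = 215 − 180.6 = 34.4 → 34
  B: 0 + 0 = 0 → 0
  → #292200
78% tone:
  R: 255 + 0.78×(128−255) = 255 − 99.06 = 155.94 → 156
  G: 215 + 0.78×(128−215) = 215 − 67.86 = 147.14 → 147
  B: 0 + 99.84 = 99.84 → 100
  → #9C9364

#292200, #9C9364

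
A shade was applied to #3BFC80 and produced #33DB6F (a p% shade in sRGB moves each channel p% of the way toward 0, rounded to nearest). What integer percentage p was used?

13%

#3BFC80 is rgb(59, 252, 128); #33DB6F is rgb(51, 219, 111).
On the G channel (widest range): 219 ≈ 252 + (p/100)(0 − 252), so p ≈ 100×(219 − 252)/(0 − 252) = -3300/-252 = 13.10.
p = 13 reproduces all three channels after rounding.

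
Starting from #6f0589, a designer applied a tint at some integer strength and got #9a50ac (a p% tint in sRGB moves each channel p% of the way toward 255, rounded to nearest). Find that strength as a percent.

30%

#6f0589 is rgb(111, 5, 137); #9a50ac is rgb(154, 80, 172).
On the G channel (widest range): 80 ≈ 5 + (p/100)(255 − 5), so p ≈ 100×(80 − 5)/(255 − 5) = 7500/250 = 30.00.
p = 30 reproduces all three channels after rounding.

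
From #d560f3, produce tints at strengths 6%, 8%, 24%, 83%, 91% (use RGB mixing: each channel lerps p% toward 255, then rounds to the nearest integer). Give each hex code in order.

#d86af4, #d86df4, #df86f6, #f8e4fd, #fbf1fe

#d560f3 is rgb(213, 96, 243).
6%: (213 + 2.52 = 215.52→216, 96 + 9.54 = 105.54→106, 243 + 0.72 = 243.72→244) → #d86af4
8%: (213 + 3.36 = 216.36→216, 96 + 12.72 = 108.72→109, 243 + 0.96 = 243.96→244) → #d86df4
24%: (213 + 10.08 = 223.08→223, 96 + 38.16 = 134.16→134, 243 + 2.88 = 245.88→246) → #df86f6
83%: (213 + 34.86 = 247.86→248, 96 + 131.97 = 227.97→228, 243 + 9.96 = 252.96→253) → #f8e4fd
91%: (213 + 38.22 = 251.22→251, 96 + 144.69 = 240.69→241, 243 + 10.92 = 253.92→254) → #fbf1fe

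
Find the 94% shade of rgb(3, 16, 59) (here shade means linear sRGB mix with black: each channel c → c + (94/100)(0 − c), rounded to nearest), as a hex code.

Lerp each channel 94% toward 0:
  R: 3 + 0.94×(0−3) = 3 − 2.82 = 0.18 → 0
  G: 16 + 0.94×(0−16) = 16 − 15.04 = 0.96 → 1
  B: 59 + 0.94×(0−59) = 59 − 55.46 = 3.54 → 4
rgb(0, 1, 4) = #000104.

#000104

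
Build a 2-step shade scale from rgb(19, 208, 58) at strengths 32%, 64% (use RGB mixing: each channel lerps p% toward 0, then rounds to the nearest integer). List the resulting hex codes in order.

32%: (19 − 6.08 = 12.92→13, 208 − 66.56 = 141.44→141, 58 − 18.56 = 39.44→39) → #0D8D27
64%: (19 − 12.16 = 6.84→7, 208 − 133.12 = 74.88→75, 58 − 37.12 = 20.88→21) → #074B15

#0D8D27, #074B15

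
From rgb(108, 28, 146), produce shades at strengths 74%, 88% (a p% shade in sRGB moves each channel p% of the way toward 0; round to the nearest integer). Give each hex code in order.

74%: (108 − 79.92 = 28.08→28, 28 − 20.72 = 7.28→7, 146 − 108.04 = 37.96→38) → #1c0726
88%: (108 − 95.04 = 12.96→13, 28 − 24.64 = 3.36→3, 146 − 128.48 = 17.52→18) → #0d0312

#1c0726, #0d0312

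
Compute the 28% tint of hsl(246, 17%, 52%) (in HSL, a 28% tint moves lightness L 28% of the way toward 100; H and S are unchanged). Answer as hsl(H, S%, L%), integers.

hsl(246, 17%, 65%)

L moves 28% from 52 toward 100: 52 + 13.44 = 65.44 → 65.
H and S are unchanged.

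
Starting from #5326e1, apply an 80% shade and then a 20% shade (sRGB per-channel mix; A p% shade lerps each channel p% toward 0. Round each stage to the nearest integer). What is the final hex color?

#5326e1 is rgb(83, 38, 225).
Lerp each channel 80% toward 0:
  R: 83 + 0.8×(0−83) = 83 − 66.4 = 16.6 → 17
  G: 38 − 30.4 = 7.6 → 8
  B: 225 + 0.8×(0−225) = 225 − 180 = 45 → 45
After the shade: rgb(17, 8, 45) = #11082d.
A 20% shade moves each channel 20% toward 0:
  R: 17 + 0.2×(0−17) = 17 − 3.4 = 13.6 → 14
  G: 8 + 0.2×(0−8) = 8 − 1.6 = 6.4 → 6
  B: 45 − 9 = 36 → 36
rgb(14, 6, 36) = #0e0624.

#0e0624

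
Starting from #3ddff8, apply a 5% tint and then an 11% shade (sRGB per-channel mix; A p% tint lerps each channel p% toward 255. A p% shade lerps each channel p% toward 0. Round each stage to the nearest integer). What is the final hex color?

#3fc8dd

#3ddff8 is rgb(61, 223, 248).
A 5% tint moves each channel 5% toward 255:
  R: 61 + 0.05×(255−61) = 61 + 9.7 = 70.7 → 71
  G: 223 + 1.6 = 224.6 → 225
  B: 248 + 0.05×(255−248) = 248 + 0.35 = 248.35 → 248
After the tint: rgb(71, 225, 248) = #47e1f8.
Lerp each channel 11% toward 0:
  R: 71 + 0.11×(0−71) = 71 − 7.81 = 63.19 → 63
  G: 225 + 0.11×(0−225) = 225 − 24.75 = 200.25 → 200
  B: 248 − 27.28 = 220.72 → 221
rgb(63, 200, 221) = #3fc8dd.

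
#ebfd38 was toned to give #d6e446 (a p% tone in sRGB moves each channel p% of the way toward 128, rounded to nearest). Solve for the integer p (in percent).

20%

#ebfd38 is rgb(235, 253, 56); #d6e446 is rgb(214, 228, 70).
On the G channel (widest range): 228 ≈ 253 + (p/100)(128 − 253), so p ≈ 100×(228 − 253)/(128 − 253) = -2500/-125 = 20.00.
p = 20 reproduces all three channels after rounding.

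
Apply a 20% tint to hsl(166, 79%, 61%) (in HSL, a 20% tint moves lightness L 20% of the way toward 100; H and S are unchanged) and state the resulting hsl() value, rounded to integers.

hsl(166, 79%, 69%)

L moves 20% from 61 toward 100: 61 + 7.8 = 68.8 → 69.
H and S are unchanged.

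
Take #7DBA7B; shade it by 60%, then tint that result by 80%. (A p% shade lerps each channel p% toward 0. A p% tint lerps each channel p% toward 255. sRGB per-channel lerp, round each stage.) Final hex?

#D6DBD6

#7DBA7B is rgb(125, 186, 123).
A 60% shade moves each channel 60% toward 0:
  R: 125 − 75 = 50 → 50
  G: 186 + 0.6×(0−186) = 186 − 111.6 = 74.4 → 74
  B: 123 − 73.8 = 49.2 → 49
After the shade: rgb(50, 74, 49) = #324A31.
Lerp each channel 80% toward 255:
  R: 50 + 164 = 214 → 214
  G: 74 + 144.8 = 218.8 → 219
  B: 49 + 164.8 = 213.8 → 214
rgb(214, 219, 214) = #D6DBD6.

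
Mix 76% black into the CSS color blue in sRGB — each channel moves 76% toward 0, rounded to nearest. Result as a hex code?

#00003D

CSS blue is rgb(0, 0, 255).
Per channel, c → c + 0.76(0 − c):
  R: 0 + 0.76×(0−0) = 0 + 0 = 0 → 0
  G: 0 + 0.76×(0−0) = 0 + 0 = 0 → 0
  B: 255 + 0.76×(0−255) = 255 − 193.8 = 61.2 → 61
rgb(0, 0, 61) = #00003D.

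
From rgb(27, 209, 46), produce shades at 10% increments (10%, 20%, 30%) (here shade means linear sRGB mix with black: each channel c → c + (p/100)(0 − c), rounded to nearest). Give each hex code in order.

#18bc29, #16a725, #139220

10%: (27 − 2.7 = 24.3→24, 209 − 20.9 = 188.1→188, 46 − 4.6 = 41.4→41) → #18bc29
20%: (27 − 5.4 = 21.6→22, 209 − 41.8 = 167.2→167, 46 − 9.2 = 36.8→37) → #16a725
30%: (27 − 8.1 = 18.9→19, 209 − 62.7 = 146.3→146, 46 − 13.8 = 32.2→32) → #139220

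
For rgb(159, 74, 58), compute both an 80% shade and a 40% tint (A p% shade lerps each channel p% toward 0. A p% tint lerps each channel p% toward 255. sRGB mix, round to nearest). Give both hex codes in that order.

80% shade:
  R: 159 + 0.8×(0−159) = 159 − 127.2 = 31.8 → 32
  G: 74 − 59.2 = 14.8 → 15
  B: 58 − 46.4 = 11.6 → 12
  → #200f0c
40% tint:
  R: 159 + 38.4 = 197.4 → 197
  G: 74 + 72.4 = 146.4 → 146
  B: 58 + 78.8 = 136.8 → 137
  → #c59289

#200f0c, #c59289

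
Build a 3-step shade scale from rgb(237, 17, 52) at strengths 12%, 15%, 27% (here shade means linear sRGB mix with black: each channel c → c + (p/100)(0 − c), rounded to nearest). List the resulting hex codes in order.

12%: (237 − 28.44 = 208.56→209, 17 − 2.04 = 14.96→15, 52 − 6.24 = 45.76→46) → #D10F2E
15%: (237 − 35.55 = 201.45→201, 17 − 2.55 = 14.45→14, 52 − 7.8 = 44.2→44) → #C90E2C
27%: (237 − 63.99 = 173.01→173, 17 − 4.59 = 12.41→12, 52 − 14.04 = 37.96→38) → #AD0C26

#D10F2E, #C90E2C, #AD0C26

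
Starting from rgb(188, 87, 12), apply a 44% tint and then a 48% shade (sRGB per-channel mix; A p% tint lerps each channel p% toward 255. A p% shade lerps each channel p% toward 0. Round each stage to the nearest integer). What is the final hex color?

#71543E

Per channel, c → c + 0.44(255 − c):
  R: 188 + 29.48 = 217.48 → 217
  G: 87 + 0.44×(255−87) = 87 + 73.92 = 160.92 → 161
  B: 12 + 0.44×(255−12) = 12 + 106.92 = 118.92 → 119
After the tint: rgb(217, 161, 119) = #D9A177.
A 48% shade moves each channel 48% toward 0:
  R: 217 − 104.16 = 112.84 → 113
  G: 161 − 77.28 = 83.72 → 84
  B: 119 + 0.48×(0−119) = 119 − 57.12 = 61.88 → 62
rgb(113, 84, 62) = #71543E.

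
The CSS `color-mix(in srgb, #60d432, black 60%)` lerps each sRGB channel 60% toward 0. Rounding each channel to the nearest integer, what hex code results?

#60d432 is rgb(96, 212, 50).
A 60% shade moves each channel 60% toward 0:
  R: 96 − 57.6 = 38.4 → 38
  G: 212 + 0.6×(0−212) = 212 − 127.2 = 84.8 → 85
  B: 50 + 0.6×(0−50) = 50 − 30 = 20 → 20
rgb(38, 85, 20) = #265514.

#265514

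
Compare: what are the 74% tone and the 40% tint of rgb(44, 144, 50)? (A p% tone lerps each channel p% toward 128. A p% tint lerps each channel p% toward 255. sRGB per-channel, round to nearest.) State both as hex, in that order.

74% tone:
  R: 44 + 0.74×(128−44) = 44 + 62.16 = 106.16 → 106
  G: 144 + 0.74×(128−144) = 144 − 11.84 = 132.16 → 132
  B: 50 + 57.72 = 107.72 → 108
  → #6A846C
40% tint:
  R: 44 + 0.4×(255−44) = 44 + 84.4 = 128.4 → 128
  G: 144 + 0.4×(255−144) = 144 + 44.4 = 188.4 → 188
  B: 50 + 82 = 132 → 132
  → #80BC84

#6A846C, #80BC84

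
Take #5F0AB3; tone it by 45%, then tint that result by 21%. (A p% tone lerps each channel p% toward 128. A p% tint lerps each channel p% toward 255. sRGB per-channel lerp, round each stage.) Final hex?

#5F0AB3 is rgb(95, 10, 179).
Lerp each channel 45% toward 128:
  R: 95 + 0.45×(128−95) = 95 + 14.85 = 109.85 → 110
  G: 10 + 0.45×(128−10) = 10 + 53.1 = 63.1 → 63
  B: 179 + 0.45×(128−179) = 179 − 22.95 = 156.05 → 156
After the tone: rgb(110, 63, 156) = #6E3F9C.
A 21% tint moves each channel 21% toward 255:
  R: 110 + 30.45 = 140.45 → 140
  G: 63 + 40.32 = 103.32 → 103
  B: 156 + 20.79 = 176.79 → 177
rgb(140, 103, 177) = #8C67B1.

#8C67B1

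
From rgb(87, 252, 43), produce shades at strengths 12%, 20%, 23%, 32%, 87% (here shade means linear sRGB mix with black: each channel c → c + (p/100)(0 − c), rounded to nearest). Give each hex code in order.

#4DDE26, #46CA22, #43C221, #3BAB1D, #0B2106

12%: (87 − 10.44 = 76.56→77, 252 − 30.24 = 221.76→222, 43 − 5.16 = 37.84→38) → #4DDE26
20%: (87 − 17.4 = 69.6→70, 252 − 50.4 = 201.6→202, 43 − 8.6 = 34.4→34) → #46CA22
23%: (87 − 20.01 = 66.99→67, 252 − 57.96 = 194.04→194, 43 − 9.89 = 33.11→33) → #43C221
32%: (87 − 27.84 = 59.16→59, 252 − 80.64 = 171.36→171, 43 − 13.76 = 29.24→29) → #3BAB1D
87%: (87 − 75.69 = 11.31→11, 252 − 219.24 = 32.76→33, 43 − 37.41 = 5.59→6) → #0B2106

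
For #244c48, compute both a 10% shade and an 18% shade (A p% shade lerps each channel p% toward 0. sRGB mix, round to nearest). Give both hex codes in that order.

#204441, #1e3e3b

#244c48 is rgb(36, 76, 72).
10% shade:
  R: 36 − 3.6 = 32.4 → 32
  G: 76 + 0.1×(0−76) = 76 − 7.6 = 68.4 → 68
  B: 72 + 0.1×(0−72) = 72 − 7.2 = 64.8 → 65
  → #204441
18% shade:
  R: 36 + 0.18×(0−36) = 36 − 6.48 = 29.52 → 30
  G: 76 − 13.68 = 62.32 → 62
  B: 72 + 0.18×(0−72) = 72 − 12.96 = 59.04 → 59
  → #1e3e3b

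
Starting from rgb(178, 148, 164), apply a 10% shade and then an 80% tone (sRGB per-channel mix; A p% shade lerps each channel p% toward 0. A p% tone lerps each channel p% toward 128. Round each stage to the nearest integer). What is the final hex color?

#868184

Lerp each channel 10% toward 0:
  R: 178 − 17.8 = 160.2 → 160
  G: 148 + 0.1×(0−148) = 148 − 14.8 = 133.2 → 133
  B: 164 + 0.1×(0−164) = 164 − 16.4 = 147.6 → 148
After the shade: rgb(160, 133, 148) = #a08594.
Lerp each channel 80% toward 128:
  R: 160 − 25.6 = 134.4 → 134
  G: 133 + 0.8×(128−133) = 133 − 4 = 129 → 129
  B: 148 − 16 = 132 → 132
rgb(134, 129, 132) = #868184.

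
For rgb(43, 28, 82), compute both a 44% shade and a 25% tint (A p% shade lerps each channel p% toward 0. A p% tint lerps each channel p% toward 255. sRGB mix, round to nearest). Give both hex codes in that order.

44% shade:
  R: 43 − 18.92 = 24.08 → 24
  G: 28 + 0.44×(0−28) = 28 − 12.32 = 15.68 → 16
  B: 82 + 0.44×(0−82) = 82 − 36.08 = 45.92 → 46
  → #18102e
25% tint:
  R: 43 + 0.25×(255−43) = 43 + 53 = 96 → 96
  G: 28 + 0.25×(255−28) = 28 + 56.75 = 84.75 → 85
  B: 82 + 43.25 = 125.25 → 125
  → #60557d

#18102e, #60557d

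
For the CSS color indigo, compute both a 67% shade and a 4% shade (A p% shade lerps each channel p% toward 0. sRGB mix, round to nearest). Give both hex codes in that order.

#19002B, #48007D

CSS indigo is rgb(75, 0, 130).
67% shade:
  R: 75 + 0.67×(0−75) = 75 − 50.25 = 24.75 → 25
  G: 0 + 0 = 0 → 0
  B: 130 + 0.67×(0−130) = 130 − 87.1 = 42.9 → 43
  → #19002B
4% shade:
  R: 75 + 0.04×(0−75) = 75 − 3 = 72 → 72
  G: 0 + 0 = 0 → 0
  B: 130 − 5.2 = 124.8 → 125
  → #48007D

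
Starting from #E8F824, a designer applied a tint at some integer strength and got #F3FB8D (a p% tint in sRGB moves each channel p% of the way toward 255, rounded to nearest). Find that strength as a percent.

#E8F824 is rgb(232, 248, 36); #F3FB8D is rgb(243, 251, 141).
On the B channel (widest range): 141 ≈ 36 + (p/100)(255 − 36), so p ≈ 100×(141 − 36)/(255 − 36) = 10500/219 = 47.95.
p = 48 reproduces all three channels after rounding.

48%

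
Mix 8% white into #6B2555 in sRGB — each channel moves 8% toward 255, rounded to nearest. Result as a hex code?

#6B2555 is rgb(107, 37, 85).
An 8% tint moves each channel 8% toward 255:
  R: 107 + 0.08×(255−107) = 107 + 11.84 = 118.84 → 119
  G: 37 + 17.44 = 54.44 → 54
  B: 85 + 0.08×(255−85) = 85 + 13.6 = 98.6 → 99
rgb(119, 54, 99) = #773663.

#773663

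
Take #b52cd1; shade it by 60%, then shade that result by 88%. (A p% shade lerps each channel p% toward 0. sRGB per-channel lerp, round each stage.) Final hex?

#b52cd1 is rgb(181, 44, 209).
Per channel, c → c + 0.6(0 − c):
  R: 181 − 108.6 = 72.4 → 72
  G: 44 + 0.6×(0−44) = 44 − 26.4 = 17.6 → 18
  B: 209 + 0.6×(0−209) = 209 − 125.4 = 83.6 → 84
After the shade: rgb(72, 18, 84) = #481254.
An 88% shade moves each channel 88% toward 0:
  R: 72 + 0.88×(0−72) = 72 − 63.36 = 8.64 → 9
  G: 18 − 15.84 = 2.16 → 2
  B: 84 + 0.88×(0−84) = 84 − 73.92 = 10.08 → 10
rgb(9, 2, 10) = #09020a.

#09020a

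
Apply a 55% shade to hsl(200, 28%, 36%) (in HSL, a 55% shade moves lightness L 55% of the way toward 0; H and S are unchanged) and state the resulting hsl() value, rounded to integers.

L moves 55% from 36 toward 0: 36 − 19.8 = 16.2 → 16.
H and S are unchanged.

hsl(200, 28%, 16%)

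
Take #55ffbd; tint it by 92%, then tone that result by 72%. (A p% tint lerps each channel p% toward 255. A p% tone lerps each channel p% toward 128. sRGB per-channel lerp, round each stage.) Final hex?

#55ffbd is rgb(85, 255, 189).
A 92% tint moves each channel 92% toward 255:
  R: 85 + 156.4 = 241.4 → 241
  G: 255 + 0.92×(255−255) = 255 + 0 = 255 → 255
  B: 189 + 0.92×(255−189) = 189 + 60.72 = 249.72 → 250
After the tint: rgb(241, 255, 250) = #f1fffa.
Lerp each channel 72% toward 128:
  R: 241 + 0.72×(128−241) = 241 − 81.36 = 159.64 → 160
  G: 255 + 0.72×(128−255) = 255 − 91.44 = 163.56 → 164
  B: 250 − 87.84 = 162.16 → 162
rgb(160, 164, 162) = #a0a4a2.

#a0a4a2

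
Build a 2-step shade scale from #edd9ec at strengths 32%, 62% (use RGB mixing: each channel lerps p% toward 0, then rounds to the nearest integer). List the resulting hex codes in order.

#a194a0, #5a525a

#edd9ec is rgb(237, 217, 236).
32%: (237 − 75.84 = 161.16→161, 217 − 69.44 = 147.56→148, 236 − 75.52 = 160.48→160) → #a194a0
62%: (237 − 146.94 = 90.06→90, 217 − 134.54 = 82.46→82, 236 − 146.32 = 89.68→90) → #5a525a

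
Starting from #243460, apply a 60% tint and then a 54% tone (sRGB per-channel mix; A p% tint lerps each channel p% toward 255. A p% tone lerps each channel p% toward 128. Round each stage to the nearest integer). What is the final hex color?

#92959D

#243460 is rgb(36, 52, 96).
A 60% tint moves each channel 60% toward 255:
  R: 36 + 131.4 = 167.4 → 167
  G: 52 + 0.6×(255−52) = 52 + 121.8 = 173.8 → 174
  B: 96 + 95.4 = 191.4 → 191
After the tint: rgb(167, 174, 191) = #A7AEBF.
Per channel, c → c + 0.54(128 − c):
  R: 167 + 0.54×(128−167) = 167 − 21.06 = 145.94 → 146
  G: 174 + 0.54×(128−174) = 174 − 24.84 = 149.16 → 149
  B: 191 + 0.54×(128−191) = 191 − 34.02 = 156.98 → 157
rgb(146, 149, 157) = #92959D.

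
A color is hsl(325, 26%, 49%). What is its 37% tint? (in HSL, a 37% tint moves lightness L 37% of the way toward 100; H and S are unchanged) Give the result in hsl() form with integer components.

hsl(325, 26%, 68%)

L moves 37% from 49 toward 100: 49 + 18.87 = 67.87 → 68.
H and S are unchanged.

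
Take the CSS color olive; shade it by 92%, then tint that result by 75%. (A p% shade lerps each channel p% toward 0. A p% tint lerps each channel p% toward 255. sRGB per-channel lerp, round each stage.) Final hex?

#c2c2bf

CSS olive is rgb(128, 128, 0).
Per channel, c → c + 0.92(0 − c):
  R: 128 − 117.76 = 10.24 → 10
  G: 128 + 0.92×(0−128) = 128 − 117.76 = 10.24 → 10
  B: 0 + 0 = 0 → 0
After the shade: rgb(10, 10, 0) = #0a0a00.
Lerp each channel 75% toward 255:
  R: 10 + 0.75×(255−10) = 10 + 183.75 = 193.75 → 194
  G: 10 + 0.75×(255−10) = 10 + 183.75 = 193.75 → 194
  B: 0 + 191.25 = 191.25 → 191
rgb(194, 194, 191) = #c2c2bf.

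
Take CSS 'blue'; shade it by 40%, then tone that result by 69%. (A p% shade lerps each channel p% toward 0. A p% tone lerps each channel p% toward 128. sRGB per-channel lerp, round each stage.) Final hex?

CSS blue is rgb(0, 0, 255).
Per channel, c → c + 0.4(0 − c):
  R: 0 + 0 = 0 → 0
  G: 0 + 0 = 0 → 0
  B: 255 + 0.4×(0−255) = 255 − 102 = 153 → 153
After the shade: rgb(0, 0, 153) = #000099.
A 69% tone moves each channel 69% toward 128:
  R: 0 + 0.69×(128−0) = 0 + 88.32 = 88.32 → 88
  G: 0 + 88.32 = 88.32 → 88
  B: 153 + 0.69×(128−153) = 153 − 17.25 = 135.75 → 136
rgb(88, 88, 136) = #585888.

#585888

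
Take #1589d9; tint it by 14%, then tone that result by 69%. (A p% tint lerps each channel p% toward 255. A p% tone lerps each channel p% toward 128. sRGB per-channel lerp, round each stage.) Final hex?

#69889d

#1589d9 is rgb(21, 137, 217).
A 14% tint moves each channel 14% toward 255:
  R: 21 + 32.76 = 53.76 → 54
  G: 137 + 0.14×(255−137) = 137 + 16.52 = 153.52 → 154
  B: 217 + 0.14×(255−217) = 217 + 5.32 = 222.32 → 222
After the tint: rgb(54, 154, 222) = #369ade.
Per channel, c → c + 0.69(128 − c):
  R: 54 + 0.69×(128−54) = 54 + 51.06 = 105.06 → 105
  G: 154 + 0.69×(128−154) = 154 − 17.94 = 136.06 → 136
  B: 222 − 64.86 = 157.14 → 157
rgb(105, 136, 157) = #69889d.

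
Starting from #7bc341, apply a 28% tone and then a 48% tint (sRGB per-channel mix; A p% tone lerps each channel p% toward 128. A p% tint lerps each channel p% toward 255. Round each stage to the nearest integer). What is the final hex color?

#bbd6a6

#7bc341 is rgb(123, 195, 65).
A 28% tone moves each channel 28% toward 128:
  R: 123 + 0.28×(128−123) = 123 + 1.4 = 124.4 → 124
  G: 195 − 18.76 = 176.24 → 176
  B: 65 + 0.28×(128−65) = 65 + 17.64 = 82.64 → 83
After the tone: rgb(124, 176, 83) = #7cb053.
Per channel, c → c + 0.48(255 − c):
  R: 124 + 0.48×(255−124) = 124 + 62.88 = 186.88 → 187
  G: 176 + 37.92 = 213.92 → 214
  B: 83 + 0.48×(255−83) = 83 + 82.56 = 165.56 → 166
rgb(187, 214, 166) = #bbd6a6.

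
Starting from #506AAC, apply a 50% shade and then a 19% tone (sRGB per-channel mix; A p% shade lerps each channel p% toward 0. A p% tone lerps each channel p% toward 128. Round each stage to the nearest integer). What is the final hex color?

#39435E

#506AAC is rgb(80, 106, 172).
Lerp each channel 50% toward 0:
  R: 80 − 40 = 40 → 40
  G: 106 − 53 = 53 → 53
  B: 172 − 86 = 86 → 86
After the shade: rgb(40, 53, 86) = #283556.
Lerp each channel 19% toward 128:
  R: 40 + 0.19×(128−40) = 40 + 16.72 = 56.72 → 57
  G: 53 + 0.19×(128−53) = 53 + 14.25 = 67.25 → 67
  B: 86 + 0.19×(128−86) = 86 + 7.98 = 93.98 → 94
rgb(57, 67, 94) = #39435E.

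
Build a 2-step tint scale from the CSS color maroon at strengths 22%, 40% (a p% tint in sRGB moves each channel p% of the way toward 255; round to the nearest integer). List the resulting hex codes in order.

#9C3838, #B36666

CSS maroon is rgb(128, 0, 0).
22%: (128 + 27.94 = 155.94→156, 0 + 56.1 = 56.1→56, 0 + 56.1 = 56.1→56) → #9C3838
40%: (128 + 50.8 = 178.8→179, 0 + 102 = 102→102, 0 + 102 = 102→102) → #B36666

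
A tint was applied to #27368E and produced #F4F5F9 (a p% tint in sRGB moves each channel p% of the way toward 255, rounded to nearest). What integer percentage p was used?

#27368E is rgb(39, 54, 142); #F4F5F9 is rgb(244, 245, 249).
On the R channel (widest range): 244 ≈ 39 + (p/100)(255 − 39), so p ≈ 100×(244 − 39)/(255 − 39) = 20500/216 = 94.91.
p = 95 reproduces all three channels after rounding.

95%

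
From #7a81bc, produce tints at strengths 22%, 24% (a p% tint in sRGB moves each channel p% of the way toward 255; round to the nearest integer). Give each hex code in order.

#979dcb, #9a9fcc

#7a81bc is rgb(122, 129, 188).
22%: (122 + 29.26 = 151.26→151, 129 + 27.72 = 156.72→157, 188 + 14.74 = 202.74→203) → #979dcb
24%: (122 + 31.92 = 153.92→154, 129 + 30.24 = 159.24→159, 188 + 16.08 = 204.08→204) → #9a9fcc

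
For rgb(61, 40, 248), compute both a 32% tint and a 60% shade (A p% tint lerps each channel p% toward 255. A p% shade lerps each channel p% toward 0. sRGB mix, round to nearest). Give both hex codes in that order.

32% tint:
  R: 61 + 62.08 = 123.08 → 123
  G: 40 + 0.32×(255−40) = 40 + 68.8 = 108.8 → 109
  B: 248 + 2.24 = 250.24 → 250
  → #7b6dfa
60% shade:
  R: 61 − 36.6 = 24.4 → 24
  G: 40 − 24 = 16 → 16
  B: 248 + 0.6×(0−248) = 248 − 148.8 = 99.2 → 99
  → #181063

#7b6dfa, #181063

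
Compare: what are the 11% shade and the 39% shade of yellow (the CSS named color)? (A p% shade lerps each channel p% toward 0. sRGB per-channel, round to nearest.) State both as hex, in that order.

#E3E300, #9C9C00

CSS yellow is rgb(255, 255, 0).
11% shade:
  R: 255 − 28.05 = 226.95 → 227
  G: 255 + 0.11×(0−255) = 255 − 28.05 = 226.95 → 227
  B: 0 + 0 = 0 → 0
  → #E3E300
39% shade:
  R: 255 + 0.39×(0−255) = 255 − 99.45 = 155.55 → 156
  G: 255 − 99.45 = 155.55 → 156
  B: 0 + 0.39×(0−0) = 0 + 0 = 0 → 0
  → #9C9C00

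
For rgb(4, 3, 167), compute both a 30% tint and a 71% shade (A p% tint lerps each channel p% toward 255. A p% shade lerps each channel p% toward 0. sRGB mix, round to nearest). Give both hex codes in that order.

#4f4fc1, #010130

30% tint:
  R: 4 + 0.3×(255−4) = 4 + 75.3 = 79.3 → 79
  G: 3 + 75.6 = 78.6 → 79
  B: 167 + 0.3×(255−167) = 167 + 26.4 = 193.4 → 193
  → #4f4fc1
71% shade:
  R: 4 + 0.71×(0−4) = 4 − 2.84 = 1.16 → 1
  G: 3 + 0.71×(0−3) = 3 − 2.13 = 0.87 → 1
  B: 167 − 118.57 = 48.43 → 48
  → #010130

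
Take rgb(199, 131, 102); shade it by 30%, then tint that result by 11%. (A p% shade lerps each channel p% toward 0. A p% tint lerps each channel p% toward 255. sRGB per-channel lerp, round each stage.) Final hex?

Lerp each channel 30% toward 0:
  R: 199 + 0.3×(0−199) = 199 − 59.7 = 139.3 → 139
  G: 131 + 0.3×(0−131) = 131 − 39.3 = 91.7 → 92
  B: 102 + 0.3×(0−102) = 102 − 30.6 = 71.4 → 71
After the shade: rgb(139, 92, 71) = #8B5C47.
Per channel, c → c + 0.11(255 − c):
  R: 139 + 0.11×(255−139) = 139 + 12.76 = 151.76 → 152
  G: 92 + 0.11×(255−92) = 92 + 17.93 = 109.93 → 110
  B: 71 + 20.24 = 91.24 → 91
rgb(152, 110, 91) = #986E5B.

#986E5B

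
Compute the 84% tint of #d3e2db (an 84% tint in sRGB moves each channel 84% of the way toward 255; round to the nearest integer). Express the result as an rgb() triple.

rgb(248, 250, 249)

#d3e2db is rgb(211, 226, 219).
An 84% tint moves each channel 84% toward 255:
  R: 211 + 0.84×(255−211) = 211 + 36.96 = 247.96 → 248
  G: 226 + 0.84×(255−226) = 226 + 24.36 = 250.36 → 250
  B: 219 + 30.24 = 249.24 → 249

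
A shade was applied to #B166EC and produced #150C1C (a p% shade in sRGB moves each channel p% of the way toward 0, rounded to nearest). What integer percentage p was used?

#B166EC is rgb(177, 102, 236); #150C1C is rgb(21, 12, 28).
On the B channel (widest range): 28 ≈ 236 + (p/100)(0 − 236), so p ≈ 100×(28 − 236)/(0 − 236) = -20800/-236 = 88.14.
p = 88 reproduces all three channels after rounding.

88%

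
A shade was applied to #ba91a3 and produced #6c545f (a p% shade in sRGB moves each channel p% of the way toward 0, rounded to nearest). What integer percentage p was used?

#ba91a3 is rgb(186, 145, 163); #6c545f is rgb(108, 84, 95).
On the R channel (widest range): 108 ≈ 186 + (p/100)(0 − 186), so p ≈ 100×(108 − 186)/(0 − 186) = -7800/-186 = 41.94.
p = 42 reproduces all three channels after rounding.

42%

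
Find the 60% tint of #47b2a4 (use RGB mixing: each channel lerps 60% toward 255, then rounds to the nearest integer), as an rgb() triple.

rgb(181, 224, 219)

#47b2a4 is rgb(71, 178, 164).
Lerp each channel 60% toward 255:
  R: 71 + 0.6×(255−71) = 71 + 110.4 = 181.4 → 181
  G: 178 + 46.2 = 224.2 → 224
  B: 164 + 0.6×(255−164) = 164 + 54.6 = 218.6 → 219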